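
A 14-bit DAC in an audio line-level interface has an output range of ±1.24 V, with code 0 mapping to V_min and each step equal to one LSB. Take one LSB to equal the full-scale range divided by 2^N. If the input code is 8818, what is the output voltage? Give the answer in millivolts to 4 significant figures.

Span: 1.24 V − (-1.24 V) = 2.48 V. LSB = 2.48 V / 2^14.
Output = V_min + (8818/16384) × range = -1.24 + 0.538208 × 2.48 V
      = -1.24 + 1.33476 = 0.0947559 V.

94.76 mV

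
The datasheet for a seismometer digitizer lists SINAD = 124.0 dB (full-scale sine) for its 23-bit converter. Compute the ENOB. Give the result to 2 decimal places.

ENOB = (124.0 − 1.76)/6.02 = 20.3056 bits.

20.31 bits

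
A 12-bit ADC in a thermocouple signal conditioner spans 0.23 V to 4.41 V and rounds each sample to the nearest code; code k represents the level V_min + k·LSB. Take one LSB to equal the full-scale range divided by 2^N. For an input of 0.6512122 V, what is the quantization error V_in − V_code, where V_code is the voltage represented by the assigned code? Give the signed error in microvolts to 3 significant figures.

−258 µV

The full-scale span is 4.41 − (0.23) = 4.18 V. LSB = 4.18 V / 2^12 ≈ 1.021 mV.
Position in LSBs: (0.6512122 − (0.23)) × 4096/4.18 = 412.7476; rounding gives k = 413.
V_code = V_min + k × range/2^12 = 0.23 + 413 × 4.18/4096 = 0.6514697266 V.
e = 0.6512122 − (0.6514697266) = −258 µV.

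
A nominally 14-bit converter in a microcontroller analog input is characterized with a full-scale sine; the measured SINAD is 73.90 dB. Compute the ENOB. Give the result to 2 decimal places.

11.98 bits

ENOB = (73.90 − 1.76)/6.02 = 11.9834 bits.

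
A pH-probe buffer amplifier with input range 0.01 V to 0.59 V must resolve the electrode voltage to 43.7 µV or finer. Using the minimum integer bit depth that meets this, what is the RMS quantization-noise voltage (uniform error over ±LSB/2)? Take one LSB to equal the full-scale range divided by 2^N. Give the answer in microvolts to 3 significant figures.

10.2 µV

Span: 0.59 V − (0.01 V) = 0.58 V.
Required number of levels: 0.58/43.7 µV = 13272; smallest N with 2^N ≥ that is 14.
LSB = 0.58 V / 2^14 = 35.400 µV.
V_rms = LSB/√12 = 10.2 µV.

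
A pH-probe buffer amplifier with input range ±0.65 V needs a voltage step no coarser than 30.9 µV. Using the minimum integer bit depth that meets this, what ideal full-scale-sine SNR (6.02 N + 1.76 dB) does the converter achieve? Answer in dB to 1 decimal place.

Full-scale range = 0.65 V − (-0.65 V) = 1.3 V.
1.3 V / 30.9 µV = 42070. Since 2^15 = 32768 and 2^16 = 65536, N = 16.
Ideal SNR at N = 16: 6.02·16 + 1.76 = 98.1 dB.

98.1 dB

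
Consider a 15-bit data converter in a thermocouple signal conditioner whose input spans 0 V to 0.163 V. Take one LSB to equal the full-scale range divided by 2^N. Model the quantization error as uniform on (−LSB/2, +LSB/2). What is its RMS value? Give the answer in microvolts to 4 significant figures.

Range is 0.163 V.
LSB = 0.163 V / 2^15 = 4.97437 µV.
RMS of a uniform error over width LSB is LSB/√12 = 1.436 µV.

1.436 µV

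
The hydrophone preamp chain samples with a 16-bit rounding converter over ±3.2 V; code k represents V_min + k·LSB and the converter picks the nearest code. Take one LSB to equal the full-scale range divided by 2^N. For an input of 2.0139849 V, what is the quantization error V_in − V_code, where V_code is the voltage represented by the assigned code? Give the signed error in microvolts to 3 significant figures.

+20.1 µV

The full-scale span is 3.2 − (-3.2) = 6.4 V. LSB = 6.4 V / 2^16 ≈ 97.66 µV.
(V_in − V_min)/LSB = (2.0139849 − (-3.2)) × 65536/6.4 = 53391.2054 → nearest code k = 53391.
V_code = V_min + k × range/2^16 = -3.2 + 53391 × 6.4/65536 = 2.0139648438 V.
Error = V_in − V_code = 2.0139849 − (2.0139648438) = +20.1 µV.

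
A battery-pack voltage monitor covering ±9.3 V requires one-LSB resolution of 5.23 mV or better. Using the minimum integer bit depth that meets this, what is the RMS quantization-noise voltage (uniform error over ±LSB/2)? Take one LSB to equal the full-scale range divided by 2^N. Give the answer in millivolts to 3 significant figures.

Full-scale range = 9.3 V − (-9.3 V) = 18.6 V.
Need 2^N ≥ 18.6 V / 5.23 mV = 3556 → N_min = 12.
LSB = 18.6 V / 2^12 = 4.5410 mV.
V_rms = LSB/√12 = 1.31 mV.

1.31 mV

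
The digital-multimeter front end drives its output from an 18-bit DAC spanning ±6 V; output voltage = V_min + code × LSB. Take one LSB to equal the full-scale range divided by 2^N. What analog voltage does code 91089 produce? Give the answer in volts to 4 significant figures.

-1.830 V

The full-scale span is 6 − (-6) = 12 V. LSB = 12 V / 2^18.
Output = V_min + (91089/262144) × range = -6 + 0.347477 × 12 V
      = -6 + 4.16972 = -1.83028 V.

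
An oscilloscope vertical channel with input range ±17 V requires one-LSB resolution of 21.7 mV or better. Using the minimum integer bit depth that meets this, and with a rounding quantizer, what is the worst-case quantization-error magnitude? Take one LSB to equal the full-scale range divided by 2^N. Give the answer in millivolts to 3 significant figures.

8.30 mV

Span: 17 V − (-17 V) = 34 V.
34 V / 21.7 mV = 1567. Since 2^10 = 1024 and 2^11 = 2048, N = 11.
LSB = 34 V / 2^11 = 16.602 mV.
Max error for round-to-nearest is LSB/2 = 8.30 mV.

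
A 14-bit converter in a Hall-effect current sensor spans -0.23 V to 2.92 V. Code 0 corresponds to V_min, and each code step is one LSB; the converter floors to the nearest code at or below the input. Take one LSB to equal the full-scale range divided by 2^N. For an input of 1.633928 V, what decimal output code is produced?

9694

The full-scale span is 2.92 − (-0.23) = 3.15 V. LSB = 3.15 V / 2^14 ≈ 192.3 µV.
code = ⌊(V_in − V_min)/LSB⌋ = ⌊(V_in − V_min) × 2^14 / range⌋
     = ⌊(1.633928 − (-0.23)) × 16384 / 3.15⌋ = ⌊1.863928 × 16384/3.15⌋
     = ⌊9694.792⌋ = 9694.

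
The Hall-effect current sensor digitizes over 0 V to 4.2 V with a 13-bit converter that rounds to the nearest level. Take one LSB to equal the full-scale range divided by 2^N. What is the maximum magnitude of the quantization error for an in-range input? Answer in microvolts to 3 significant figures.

Span = 4.2 V.
LSB = 4.2 V / 2^13 = 0.51270 mV.
A rounding quantizer has |error| ≤ LSB/2 = 256 µV.

256 µV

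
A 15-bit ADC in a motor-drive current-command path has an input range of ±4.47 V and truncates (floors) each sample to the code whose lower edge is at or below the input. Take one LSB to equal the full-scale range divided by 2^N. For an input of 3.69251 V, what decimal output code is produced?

29918

Full-scale range = 4.47 V − (-4.47 V) = 8.94 V. LSB = 8.94 V / 2^15 ≈ 272.8 µV.
V_in − V_min = 3.69251 − (-4.47) = 8.16251 V.
Divide by LSB: 8.16251 × 32768/8.94 = 29918.2469.
Truncating gives code 29918.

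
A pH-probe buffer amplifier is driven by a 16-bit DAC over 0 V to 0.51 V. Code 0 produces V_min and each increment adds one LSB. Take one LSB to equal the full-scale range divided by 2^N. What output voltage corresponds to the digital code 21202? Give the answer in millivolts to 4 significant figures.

Span = 0.51 V. LSB = 0.51 V / 2^16.
V_out = V_min + code × LSB = 0 V + 21202 × 0.51 V / 65536
      = 0 + 0.164994 = 0.164994 V.

165.0 mV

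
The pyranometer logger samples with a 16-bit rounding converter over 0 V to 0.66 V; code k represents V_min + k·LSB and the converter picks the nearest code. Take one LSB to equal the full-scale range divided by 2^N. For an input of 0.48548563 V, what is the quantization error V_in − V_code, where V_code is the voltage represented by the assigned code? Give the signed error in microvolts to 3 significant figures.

V_FS = 0.66 V. LSB = 0.66 V / 2^16 ≈ 10.07 µV.
(V_in − V_min)/LSB = (0.48548563 − (0)) × 65536/0.66 = 48207.2519 → nearest code k = 48207.
Reconstructed level: 0 + 48207 × 0.66/65536 V = 0.48548309326 V.
e = 0.48548563 − (0.48548309326) = +2.54 µV.

+2.54 µV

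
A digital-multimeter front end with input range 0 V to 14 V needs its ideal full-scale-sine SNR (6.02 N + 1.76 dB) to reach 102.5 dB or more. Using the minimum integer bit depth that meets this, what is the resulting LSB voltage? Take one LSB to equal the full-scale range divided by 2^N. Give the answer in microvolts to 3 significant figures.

107 µV

Range is 14 V.
6.02 N + 1.76 ≥ 102.5 gives N ≥ 16.734, so the minimum integer is 17.
LSB = 14 V / 2^17 = 107 µV.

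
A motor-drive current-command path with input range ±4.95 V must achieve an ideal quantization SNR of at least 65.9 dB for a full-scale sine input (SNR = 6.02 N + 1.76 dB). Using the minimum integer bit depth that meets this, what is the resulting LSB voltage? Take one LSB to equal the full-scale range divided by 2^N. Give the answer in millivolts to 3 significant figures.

4.83 mV

Range = 4.95 − (-4.95) = 9.9 V.
6.02 N + 1.76 ≥ 65.9 gives N ≥ 10.654, so the minimum integer is 11.
LSB = 9.9 V / 2^11 = 4.83 mV.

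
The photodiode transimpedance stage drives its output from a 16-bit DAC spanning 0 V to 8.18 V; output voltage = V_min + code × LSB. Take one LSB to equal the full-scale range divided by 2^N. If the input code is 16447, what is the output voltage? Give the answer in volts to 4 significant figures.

2.053 V

Full-scale range = 8.18 V. LSB = 8.18 V / 2^16.
V_out = V_min + code × LSB = 0 V + 16447 × 8.18 V / 65536
      = 0 V + 2.05286 V = 2.05286 V.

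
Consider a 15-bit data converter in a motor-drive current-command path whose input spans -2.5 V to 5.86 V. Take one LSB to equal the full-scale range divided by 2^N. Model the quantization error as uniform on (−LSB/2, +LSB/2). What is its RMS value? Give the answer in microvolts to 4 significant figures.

Span: 5.86 V − (-2.5 V) = 8.36 V.
LSB = 8.36 V ÷ 2^15 = 8.36/32768 V = 255.127 µV.
RMS of a uniform error over width LSB is LSB/√12 = 73.65 µV.

73.65 µV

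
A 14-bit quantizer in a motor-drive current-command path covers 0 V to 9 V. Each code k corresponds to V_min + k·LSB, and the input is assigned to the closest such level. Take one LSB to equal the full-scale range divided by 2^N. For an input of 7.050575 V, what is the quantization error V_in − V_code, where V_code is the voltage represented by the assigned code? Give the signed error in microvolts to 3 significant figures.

+98.9 µV

Full-scale range = 9 V. LSB = 9 V / 2^14 ≈ 0.5493 mV.
(7.050575 − (0)) / LSB = 7.050575 × 16384/9 = 12835.1801. Nearest integer: k = 12835.
Reconstructed level: 0 + 12835 × 9/16384 V = 7.0504760742 V.
Error = V_in − V_code = 7.050575 − (7.0504760742) = +98.9 µV.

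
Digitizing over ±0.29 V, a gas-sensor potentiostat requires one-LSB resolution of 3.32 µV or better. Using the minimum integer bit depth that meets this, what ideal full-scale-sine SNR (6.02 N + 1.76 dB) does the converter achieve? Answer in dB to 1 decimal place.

The full-scale span is 0.29 − (-0.29) = 0.58 V.
Required number of levels: 0.58/3.32 µV = 174700; smallest N with 2^N ≥ that is 18.
SNR = 6.02 × 18 + 1.76 = 110.12 dB.

110.1 dB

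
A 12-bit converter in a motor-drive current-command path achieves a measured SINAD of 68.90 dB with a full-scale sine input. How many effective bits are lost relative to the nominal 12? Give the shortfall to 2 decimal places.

0.85 bits

Effective bits = (68.90 − 1.76)/6.02 = 11.1528.
Lost resolution: 12 − 11.1528 = 0.8472 bits.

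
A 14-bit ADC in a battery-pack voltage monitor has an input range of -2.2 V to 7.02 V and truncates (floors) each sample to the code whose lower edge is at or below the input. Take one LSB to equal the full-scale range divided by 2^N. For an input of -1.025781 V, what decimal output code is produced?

Full-scale range = 7.02 V − (-2.2 V) = 9.22 V. LSB = 9.22 V / 2^14 ≈ 0.5627 mV.
V_in − V_min = -1.025781 − (-2.2) = 1.174219 V.
Divide by LSB: 1.174219 × 16384/9.22 = 2086.5948.
Truncating gives code 2086.

2086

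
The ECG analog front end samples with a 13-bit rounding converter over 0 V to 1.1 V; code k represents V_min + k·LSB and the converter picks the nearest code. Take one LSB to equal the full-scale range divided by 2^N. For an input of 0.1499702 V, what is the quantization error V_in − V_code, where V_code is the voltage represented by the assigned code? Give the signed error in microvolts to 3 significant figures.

−17.6 µV

Full-scale range = 1.1 V. LSB = 1.1 V / 2^13 ≈ 134.3 µV.
Position in LSBs: (0.1499702 − (0)) × 8192/1.1 = 1116.8690; rounding gives k = 1117.
V_code = V_min + k × range/2^13 = 0 + 1117 × 1.1/8192 = 0.1499877930 V.
Error = V_in − V_code = 0.1499702 − (0.1499877930) = −17.6 µV.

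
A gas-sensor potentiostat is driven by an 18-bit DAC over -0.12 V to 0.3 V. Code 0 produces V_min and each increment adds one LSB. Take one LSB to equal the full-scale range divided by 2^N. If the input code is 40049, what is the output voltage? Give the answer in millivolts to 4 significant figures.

-55.83 mV

Range = 0.3 − (-0.12) = 0.42 V. LSB = 0.42 V / 2^18.
V_out = V_min + code × LSB = -0.12 V + 40049 × 0.42 V / 262144
      = -0.12 + 0.0641654 = -0.0558346 V.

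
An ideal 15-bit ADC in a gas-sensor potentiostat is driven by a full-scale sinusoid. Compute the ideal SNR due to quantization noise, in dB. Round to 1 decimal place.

6.02(15) + 1.76 = 90.30 + 1.76 = 92.06 dB.

92.1 dB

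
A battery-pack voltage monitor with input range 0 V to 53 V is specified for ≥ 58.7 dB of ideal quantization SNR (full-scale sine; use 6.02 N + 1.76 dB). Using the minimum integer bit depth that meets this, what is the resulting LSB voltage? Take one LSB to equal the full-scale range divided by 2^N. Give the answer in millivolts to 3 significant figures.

V_FS = 53 V.
N ≥ (58.7 − 1.76)/6.02 = 9.458 → N_min = 10.
LSB = 53 V / 2^10 = 51.8 mV.

51.8 mV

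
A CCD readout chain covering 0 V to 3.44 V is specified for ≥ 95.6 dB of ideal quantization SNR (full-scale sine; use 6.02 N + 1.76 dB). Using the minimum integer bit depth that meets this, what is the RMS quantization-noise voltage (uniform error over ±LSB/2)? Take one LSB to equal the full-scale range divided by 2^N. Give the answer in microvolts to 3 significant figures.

V_FS = 3.44 V.
6.02 N + 1.76 ≥ 95.6 gives N ≥ 15.588, so the minimum integer is 16.
Step size = 3.44/65536 V = 52.490 µV.
σ_q = LSB/√12 = 52.490 µV/3.4641 = 15.2 µV.

15.2 µV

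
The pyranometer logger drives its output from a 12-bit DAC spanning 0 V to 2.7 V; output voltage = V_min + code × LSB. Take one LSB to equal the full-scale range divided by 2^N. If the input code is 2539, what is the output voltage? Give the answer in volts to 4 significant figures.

1.674 V

Span = 2.7 V. LSB = 2.7 V / 2^12.
V_out = V_min + code × LSB = 0 V + 2539 × 2.7 V / 4096
      = 0 + 1.67366 = 1.67366 V.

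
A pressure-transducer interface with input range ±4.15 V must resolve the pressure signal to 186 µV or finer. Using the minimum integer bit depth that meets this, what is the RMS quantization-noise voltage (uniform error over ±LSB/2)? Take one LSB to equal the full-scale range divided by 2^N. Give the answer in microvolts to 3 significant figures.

36.6 µV

Span: 4.15 V − (-4.15 V) = 8.3 V.
Levels needed ≥ 8.3/186 µV = 44620. 2^16 = 65536 suffices, so N_min = 16.
LSB = 8.3 V / 2^16 = 126.65 µV.
σ_q = LSB/√12 = 126.65 µV/3.4641 = 36.6 µV.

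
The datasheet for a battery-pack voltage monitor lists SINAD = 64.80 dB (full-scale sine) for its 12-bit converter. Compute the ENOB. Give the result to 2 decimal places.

(64.80 − 1.76) / 6.02 = 63.04/6.02 = 10.4718 effective bits.

10.47 bits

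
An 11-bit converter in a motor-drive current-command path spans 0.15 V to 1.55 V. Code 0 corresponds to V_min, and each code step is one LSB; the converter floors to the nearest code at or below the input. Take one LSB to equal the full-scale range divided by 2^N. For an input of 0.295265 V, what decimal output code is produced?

212

Range = 1.55 − (0.15) = 1.4 V. LSB = 1.4 V / 2^11 ≈ 0.6836 mV.
(V_in − V_min) × 2^11/range = (0.295265 − (0.15)) × 2048/1.4 = 212.502.
Floor → code = 212.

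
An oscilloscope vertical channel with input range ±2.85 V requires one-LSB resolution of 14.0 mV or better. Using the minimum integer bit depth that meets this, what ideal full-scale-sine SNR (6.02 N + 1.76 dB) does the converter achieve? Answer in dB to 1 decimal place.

55.9 dB

Full-scale range = 2.85 V − (-2.85 V) = 5.7 V.
5.7 V / 14.0 mV = 407.1. Since 2^8 = 256 and 2^9 = 512, N = 9.
Ideal SNR at N = 9: 6.02·9 + 1.76 = 55.9 dB.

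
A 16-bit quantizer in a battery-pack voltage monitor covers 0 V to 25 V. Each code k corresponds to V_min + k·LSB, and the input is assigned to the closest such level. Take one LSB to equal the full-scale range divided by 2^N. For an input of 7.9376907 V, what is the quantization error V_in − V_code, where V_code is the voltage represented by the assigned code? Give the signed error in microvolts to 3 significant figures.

+68.6 µV

Span = 25 V. LSB = 25 V / 2^16 ≈ 381.5 µV.
Position in LSBs: (7.9376907 − (0)) × 65536/25 = 20808.1799; rounding gives k = 20808.
V_code = 0 + (20808/65536) × 25 = 7.9376220703 V.
V_in − V_code = 7.9376907 − (7.9376220703) = +68.6 µV.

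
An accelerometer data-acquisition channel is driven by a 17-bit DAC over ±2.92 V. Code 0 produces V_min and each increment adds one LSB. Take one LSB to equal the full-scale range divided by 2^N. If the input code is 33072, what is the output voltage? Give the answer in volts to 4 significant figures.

The full-scale span is 2.92 − (-2.92) = 5.84 V. LSB = 5.84 V / 2^17.
V_out = -2.92 + 33072 × (5.84/131072) V
      = -2.92 V + 1.47354 V = -1.44646 V.

-1.446 V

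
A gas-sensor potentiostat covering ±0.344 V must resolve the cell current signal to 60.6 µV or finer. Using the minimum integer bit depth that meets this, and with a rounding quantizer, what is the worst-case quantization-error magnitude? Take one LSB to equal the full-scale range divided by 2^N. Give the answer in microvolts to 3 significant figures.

21.0 µV

Range = 0.344 − (-0.344) = 0.688 V.
Need 2^N ≥ 0.688 V / 60.6 µV = 11350 → N_min = 14.
Step size = 0.688/16384 V = 41.992 µV.
Half an LSB is 21.0 µV.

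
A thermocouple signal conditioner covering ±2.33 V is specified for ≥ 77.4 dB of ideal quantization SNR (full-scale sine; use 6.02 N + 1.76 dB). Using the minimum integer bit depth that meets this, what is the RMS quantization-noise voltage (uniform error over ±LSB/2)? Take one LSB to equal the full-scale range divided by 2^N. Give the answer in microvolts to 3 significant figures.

Range = 2.33 − (-2.33) = 4.66 V.
6.02 N + 1.76 ≥ 77.4 gives N ≥ 12.565, so the minimum integer is 13.
LSB = 4.66 V ÷ 2^13 = 4.66/8192 V = 0.56885 mV.
σ_q = LSB/√12 = 0.56885 mV/3.4641 = 164 µV.

164 µV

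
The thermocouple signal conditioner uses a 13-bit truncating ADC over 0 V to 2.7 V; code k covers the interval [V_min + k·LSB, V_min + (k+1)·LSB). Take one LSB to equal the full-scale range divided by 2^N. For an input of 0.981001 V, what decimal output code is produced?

2976

Full-scale range = 2.7 V. LSB = 2.7 V / 2^13 ≈ 329.6 µV.
(V_in − V_min) × 2^13/range = (0.981001 − (0)) × 8192/2.7 = 2976.430.
Floor → code = 2976.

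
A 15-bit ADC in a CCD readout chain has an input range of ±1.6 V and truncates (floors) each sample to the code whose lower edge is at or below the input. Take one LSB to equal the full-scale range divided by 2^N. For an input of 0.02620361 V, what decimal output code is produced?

16652

Full-scale range = 1.6 V − (-1.6 V) = 3.2 V. LSB = 3.2 V / 2^15 ≈ 97.66 µV.
code = ⌊(V_in − V_min)/LSB⌋ = ⌊(V_in − V_min) × 2^15 / range⌋
     = ⌊(0.02620361 − (-1.6)) × 32768 / 3.2⌋ = ⌊1.62620361 × 32768/3.2⌋
     = ⌊16652.325⌋ = 16652.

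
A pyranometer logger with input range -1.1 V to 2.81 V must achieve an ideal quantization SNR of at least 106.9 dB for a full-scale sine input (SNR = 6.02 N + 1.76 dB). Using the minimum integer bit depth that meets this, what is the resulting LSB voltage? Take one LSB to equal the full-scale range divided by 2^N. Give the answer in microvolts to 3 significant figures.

14.9 µV

Span: 2.81 V − (-1.1 V) = 3.91 V.
Solving 6.02 N ≥ 106.9 − 1.76: N ≥ 17.465. Round up → N = 18.
LSB = 3.91 V / 2^18 = 14.9 µV.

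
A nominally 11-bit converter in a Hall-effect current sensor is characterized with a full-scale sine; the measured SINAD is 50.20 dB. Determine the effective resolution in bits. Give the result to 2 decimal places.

8.05 bits

Inverting SNR = 6.02 N + 1.76: N_eff = (50.20 − 1.76)/6.02 = 8.0465.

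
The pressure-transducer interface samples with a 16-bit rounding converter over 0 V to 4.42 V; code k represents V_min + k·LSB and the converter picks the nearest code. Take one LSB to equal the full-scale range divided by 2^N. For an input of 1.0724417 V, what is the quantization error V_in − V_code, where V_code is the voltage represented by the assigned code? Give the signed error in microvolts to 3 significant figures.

Span = 4.42 V. LSB = 4.42 V / 2^16 ≈ 67.44 µV.
(V_in − V_min)/LSB = (1.0724417 − (0)) × 65536/4.42 = 15901.2532 → nearest code k = 15901.
V_code = 0 + (15901/65536) × 4.42 = 1.0724246216 V.
Error = V_in − V_code = 1.0724417 − (1.0724246216) = +17.1 µV.

+17.1 µV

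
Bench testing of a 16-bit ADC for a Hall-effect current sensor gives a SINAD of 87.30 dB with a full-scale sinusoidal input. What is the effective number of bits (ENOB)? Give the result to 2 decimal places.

(87.30 − 1.76) / 6.02 = 85.54/6.02 = 14.2093 effective bits.

14.21 bits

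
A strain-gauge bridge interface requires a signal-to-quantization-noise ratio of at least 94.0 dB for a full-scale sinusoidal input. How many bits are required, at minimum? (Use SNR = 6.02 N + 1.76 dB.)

16 bits

Required N = ⌈(94.0 − 1.76)/6.02⌉ = ⌈15.322⌉ = 16.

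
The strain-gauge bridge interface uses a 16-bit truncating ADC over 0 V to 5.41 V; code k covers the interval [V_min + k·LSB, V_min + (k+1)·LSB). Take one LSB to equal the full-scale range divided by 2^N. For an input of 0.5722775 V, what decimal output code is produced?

Full-scale range = 5.41 V. LSB = 5.41 V / 2^16 ≈ 82.55 µV.
(V_in − V_min) × 2^16/range = (0.5722775 − (0)) × 65536/5.41 = 6932.491.
Floor → code = 6932.

6932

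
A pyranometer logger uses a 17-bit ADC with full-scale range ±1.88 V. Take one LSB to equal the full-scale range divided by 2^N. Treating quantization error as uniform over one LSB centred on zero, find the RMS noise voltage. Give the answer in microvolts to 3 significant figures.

Span: 1.88 V − (-1.88 V) = 3.76 V.
LSB = 3.76 V / 2^17 = 28.687 µV.
For a uniform distribution on [−LSB/2, +LSB/2], V_rms = LSB/√12 = 28.687 µV/3.4641 = 8.28 µV.

8.28 µV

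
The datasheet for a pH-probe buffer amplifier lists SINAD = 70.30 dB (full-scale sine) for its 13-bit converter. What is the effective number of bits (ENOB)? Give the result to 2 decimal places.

ENOB = (SINAD − 1.76) / 6.02 = (70.30 − 1.76) / 6.02 = 68.54 / 6.02 = 11.3854.

11.39 bits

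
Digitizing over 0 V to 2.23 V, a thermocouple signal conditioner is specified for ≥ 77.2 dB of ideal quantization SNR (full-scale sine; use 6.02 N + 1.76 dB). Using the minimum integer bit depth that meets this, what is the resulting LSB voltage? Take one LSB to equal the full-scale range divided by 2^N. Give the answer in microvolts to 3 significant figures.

272 µV

Range is 2.23 V.
Solving 6.02 N ≥ 77.2 − 1.76: N ≥ 12.532. Round up → N = 13.
One LSB is 2.23 V / 8192 = 272 µV.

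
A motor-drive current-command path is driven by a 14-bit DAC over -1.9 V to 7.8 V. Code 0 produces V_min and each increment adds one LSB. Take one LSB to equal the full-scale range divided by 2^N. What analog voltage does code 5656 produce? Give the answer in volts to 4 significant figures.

1.449 V

Full-scale range = 7.8 V − (-1.9 V) = 9.7 V. LSB = 9.7 V / 2^14.
V_out = -1.9 + 5656 × (9.7/16384) V
      = -1.9 + 3.34858 = 1.44858 V.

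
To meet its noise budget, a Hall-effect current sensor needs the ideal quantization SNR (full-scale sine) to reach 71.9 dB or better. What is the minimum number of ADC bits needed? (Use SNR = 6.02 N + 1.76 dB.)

12 bits

Required N = ⌈(71.9 − 1.76)/6.02⌉ = ⌈11.651⌉ = 12.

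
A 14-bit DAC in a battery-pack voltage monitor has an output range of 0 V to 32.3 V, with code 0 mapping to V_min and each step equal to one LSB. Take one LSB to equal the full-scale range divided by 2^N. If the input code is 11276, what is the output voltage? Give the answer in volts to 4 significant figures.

V_FS = 32.3 V. LSB = 32.3 V / 2^14.
Output = V_min + (11276/16384) × range = 0 + 0.688232 × 32.3 V
      = 0 V + 22.2299 V = 22.2299 V.

22.23 V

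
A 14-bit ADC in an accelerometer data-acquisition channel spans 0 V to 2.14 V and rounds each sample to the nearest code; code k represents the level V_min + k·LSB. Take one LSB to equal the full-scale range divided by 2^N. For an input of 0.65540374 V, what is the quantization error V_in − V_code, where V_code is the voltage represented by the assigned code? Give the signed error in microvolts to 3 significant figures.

V_FS = 2.14 V. LSB = 2.14 V / 2^14 ≈ 130.6 µV.
(0.65540374 − (0)) / LSB = 0.65540374 × 16384/2.14 = 5017.8200. Nearest integer: k = 5018.
Reconstructed level: 0 + 5018 × 2.14/16384 V = 0.65542724609 V.
V_in − V_code = 0.65540374 − (0.65542724609) = −23.5 µV.

−23.5 µV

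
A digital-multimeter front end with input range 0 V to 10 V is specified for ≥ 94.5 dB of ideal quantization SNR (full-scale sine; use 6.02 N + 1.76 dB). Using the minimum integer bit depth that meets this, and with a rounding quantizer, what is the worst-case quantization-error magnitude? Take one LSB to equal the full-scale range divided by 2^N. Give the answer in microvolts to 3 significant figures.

Full-scale range = 10 V.
N ≥ (94.5 − 1.76)/6.02 = 15.405 → N_min = 16.
One LSB is 10 V / 65536 = 152.59 µV.
|e|_max = LSB/2 = 76.3 µV.

76.3 µV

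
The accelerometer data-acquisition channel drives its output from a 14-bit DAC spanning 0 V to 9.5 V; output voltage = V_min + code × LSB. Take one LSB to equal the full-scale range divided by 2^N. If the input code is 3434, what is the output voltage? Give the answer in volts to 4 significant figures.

1.991 V

V_FS = 9.5 V. LSB = 9.5 V / 2^14.
V_out = V_min + code × LSB = 0 V + 3434 × 9.5 V / 16384
      = 0 + 1.99115 = 1.99115 V.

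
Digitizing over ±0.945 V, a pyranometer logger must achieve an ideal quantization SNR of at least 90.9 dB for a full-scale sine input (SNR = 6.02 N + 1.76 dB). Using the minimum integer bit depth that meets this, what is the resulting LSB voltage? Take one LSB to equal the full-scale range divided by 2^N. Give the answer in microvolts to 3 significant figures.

Span: 0.945 V − (-0.945 V) = 1.89 V.
N ≥ (90.9 − 1.76)/6.02 = 14.807 → N_min = 15.
Step size = 1.89/32768 V = 57.7 µV.

57.7 µV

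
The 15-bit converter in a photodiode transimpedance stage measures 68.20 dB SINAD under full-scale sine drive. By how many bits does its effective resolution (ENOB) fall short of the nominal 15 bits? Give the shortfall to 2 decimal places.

3.96 bits

Effective bits = (68.20 − 1.76)/6.02 = 11.0365.
Lost resolution: 15 − 11.0365 = 3.9635 bits.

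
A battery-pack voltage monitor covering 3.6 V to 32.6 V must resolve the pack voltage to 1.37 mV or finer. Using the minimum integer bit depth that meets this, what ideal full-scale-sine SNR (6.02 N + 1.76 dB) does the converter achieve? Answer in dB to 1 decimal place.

92.1 dB

Range = 32.6 − (3.6) = 29 V.
Levels needed ≥ 29/1.37 mV = 21170. 2^15 = 32768 suffices, so N_min = 15.
Ideal SNR at N = 15: 6.02·15 + 1.76 = 92.1 dB.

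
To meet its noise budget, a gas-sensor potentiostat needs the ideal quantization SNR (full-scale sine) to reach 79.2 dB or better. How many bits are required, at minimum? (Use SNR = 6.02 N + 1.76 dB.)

Solving 6.02 N ≥ 79.2 − 1.76: N ≥ 12.864. Round up → N = 13.

13 bits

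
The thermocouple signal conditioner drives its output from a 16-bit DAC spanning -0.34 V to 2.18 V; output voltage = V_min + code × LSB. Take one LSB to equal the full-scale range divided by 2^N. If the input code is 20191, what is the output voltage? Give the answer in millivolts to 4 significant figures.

Full-scale range = 2.18 V − (-0.34 V) = 2.52 V. LSB = 2.52 V / 2^16.
V_out = -0.34 + 20191 × (2.52/65536) V
      = -0.34 + 0.776387 = 0.436387 V.

436.4 mV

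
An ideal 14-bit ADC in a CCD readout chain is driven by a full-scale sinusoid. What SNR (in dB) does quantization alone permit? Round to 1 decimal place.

86.0 dB

6.02(14) + 1.76 = 84.28 + 1.76 = 86.04 dB.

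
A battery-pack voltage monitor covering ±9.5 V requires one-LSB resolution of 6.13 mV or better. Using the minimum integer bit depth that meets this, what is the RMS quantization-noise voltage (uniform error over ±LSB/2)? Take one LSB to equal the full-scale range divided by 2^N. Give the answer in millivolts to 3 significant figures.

Span: 9.5 V − (-9.5 V) = 19 V.
Required number of levels: 19/6.13 mV = 3099.5; smallest N with 2^N ≥ that is 12.
One LSB is 19 V / 4096 = 4.6387 mV.
RMS noise = LSB/√12 = 1.34 mV.

1.34 mV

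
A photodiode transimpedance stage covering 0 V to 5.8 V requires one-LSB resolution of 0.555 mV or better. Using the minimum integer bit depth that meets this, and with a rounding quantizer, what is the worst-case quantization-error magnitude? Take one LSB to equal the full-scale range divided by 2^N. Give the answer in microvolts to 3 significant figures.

Full-scale range = 5.8 V.
Required number of levels: 5.8/0.555 mV = 10450; smallest N with 2^N ≥ that is 14.
LSB = 5.8 V / 2^14 = 354.00 µV.
|e|_max = LSB/2 = 177 µV.

177 µV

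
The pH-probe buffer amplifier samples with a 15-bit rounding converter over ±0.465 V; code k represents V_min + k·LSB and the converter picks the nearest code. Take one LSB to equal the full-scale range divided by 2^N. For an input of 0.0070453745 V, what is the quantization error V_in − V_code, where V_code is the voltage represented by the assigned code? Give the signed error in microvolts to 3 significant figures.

Span: 0.465 V − (-0.465 V) = 0.93 V. LSB = 0.93 V / 2^15 ≈ 28.38 µV.
(0.0070453745 − (-0.465)) / LSB = 0.4720453745 × 32768/0.93 = 16632.2396. Nearest integer: k = 16632.
V_code = V_min + k × range/2^15 = -0.465 + 16632 × 0.93/32768 = 0.0070385742188 V.
V_in − V_code = 0.0070453745 − (0.0070385742188) = +6.80 µV.

+6.80 µV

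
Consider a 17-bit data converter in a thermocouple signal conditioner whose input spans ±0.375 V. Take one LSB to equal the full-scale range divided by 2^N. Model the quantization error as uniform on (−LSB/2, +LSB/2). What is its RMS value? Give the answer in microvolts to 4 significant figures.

Range = 0.375 − (-0.375) = 0.75 V.
One LSB is 0.75 V / 131072 = 5.72205 µV.
σ_q = LSB/√12 = 5.72205 µV/3.4641 = 1.652 µV.

1.652 µV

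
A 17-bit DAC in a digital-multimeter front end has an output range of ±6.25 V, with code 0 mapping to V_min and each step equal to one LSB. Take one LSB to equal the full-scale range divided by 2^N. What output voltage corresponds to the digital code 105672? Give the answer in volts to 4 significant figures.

3.828 V

Span: 6.25 V − (-6.25 V) = 12.5 V. LSB = 12.5 V / 2^17.
V_out = -6.25 + 105672 × (12.5/131072) V
      = -6.25 + 10.0777 = 3.82767 V.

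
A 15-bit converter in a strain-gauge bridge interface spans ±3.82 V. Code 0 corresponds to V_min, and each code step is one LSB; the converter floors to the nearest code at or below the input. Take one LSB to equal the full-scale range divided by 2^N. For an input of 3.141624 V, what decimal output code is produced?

29858

Full-scale range = 3.82 V − (-3.82 V) = 7.64 V. LSB = 7.64 V / 2^15 ≈ 233.2 µV.
(V_in − V_min) × 2^15/range = (3.141624 − (-3.82)) × 32768/7.64 = 29858.442.
Floor → code = 29858.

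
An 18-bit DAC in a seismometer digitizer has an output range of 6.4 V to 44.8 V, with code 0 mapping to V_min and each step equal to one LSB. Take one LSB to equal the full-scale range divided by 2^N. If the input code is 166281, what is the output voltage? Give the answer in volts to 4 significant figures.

30.76 V

Range = 44.8 − (6.4) = 38.4 V. LSB = 38.4 V / 2^18.
V_out = 6.4 + 166281 × (38.4/262144) V
      = 6.4 V + 24.3576 V = 30.7576 V.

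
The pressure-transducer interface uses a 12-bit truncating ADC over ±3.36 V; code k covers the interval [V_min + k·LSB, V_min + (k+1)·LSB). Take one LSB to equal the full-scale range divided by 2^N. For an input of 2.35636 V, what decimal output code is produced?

Span: 3.36 V − (-3.36 V) = 6.72 V. LSB = 6.72 V / 2^12 ≈ 1.641 mV.
code = ⌊(V_in − V_min)/LSB⌋ = ⌊(V_in − V_min) × 2^12 / range⌋
     = ⌊(2.35636 − (-3.36)) × 4096 / 6.72⌋ = ⌊5.71636 × 4096/6.72⌋
     = ⌊3484.258⌋ = 3484.

3484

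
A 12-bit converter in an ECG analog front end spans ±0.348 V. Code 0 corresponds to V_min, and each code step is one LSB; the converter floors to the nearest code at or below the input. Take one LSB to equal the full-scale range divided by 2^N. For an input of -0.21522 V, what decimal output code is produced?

Span: 0.348 V − (-0.348 V) = 0.696 V. LSB = 0.696 V / 2^12 ≈ 169.9 µV.
(V_in − V_min) × 2^12/range = (-0.21522 − (-0.348)) × 4096/0.696 = 781.418.
Floor → code = 781.

781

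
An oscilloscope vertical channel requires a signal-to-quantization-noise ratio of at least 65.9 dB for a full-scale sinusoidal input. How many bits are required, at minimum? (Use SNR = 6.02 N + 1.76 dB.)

11 bits

N ≥ (65.9 − 1.76)/6.02 = 10.654 → N_min = 11.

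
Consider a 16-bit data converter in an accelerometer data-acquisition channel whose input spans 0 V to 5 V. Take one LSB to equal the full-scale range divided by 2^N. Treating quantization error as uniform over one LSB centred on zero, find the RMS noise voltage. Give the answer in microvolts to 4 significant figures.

22.02 µV

V_FS = 5 V.
LSB = 5 V ÷ 2^16 = 5/65536 V = 76.2939 µV.
For a uniform distribution on [−LSB/2, +LSB/2], V_rms = LSB/√12 = 76.2939 µV/3.4641 = 22.02 µV.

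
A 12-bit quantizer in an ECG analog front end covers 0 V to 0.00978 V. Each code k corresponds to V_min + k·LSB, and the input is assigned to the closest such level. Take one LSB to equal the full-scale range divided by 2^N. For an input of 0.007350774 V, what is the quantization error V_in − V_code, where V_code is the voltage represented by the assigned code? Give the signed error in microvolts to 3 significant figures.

Span = 0.00978 V. LSB = 0.00978 V / 2^12 ≈ 2.388 µV.
(0.007350774 − (0)) / LSB = 0.007350774 × 4096/0.00978 = 3078.6064. Nearest integer: k = 3079.
V_code = 0 + (3079/4096) × 0.00978 = 0.007351713867 V.
e = 0.007350774 − (0.007351713867) = −0.940 µV.

−0.940 µV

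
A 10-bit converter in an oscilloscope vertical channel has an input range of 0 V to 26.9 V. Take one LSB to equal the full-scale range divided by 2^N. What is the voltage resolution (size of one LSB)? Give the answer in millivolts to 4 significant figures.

Span = 26.9 V.
2^10 = 1024 levels.
LSB = 26.9 V ÷ 2^10 = 26.9/1024 V = 26.27 mV.

26.27 mV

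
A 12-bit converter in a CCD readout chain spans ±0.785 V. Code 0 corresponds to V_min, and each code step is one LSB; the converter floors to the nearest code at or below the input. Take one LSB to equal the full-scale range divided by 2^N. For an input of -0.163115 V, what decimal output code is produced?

Full-scale range = 0.785 V − (-0.785 V) = 1.57 V. LSB = 1.57 V / 2^12 ≈ 383.3 µV.
code = ⌊(V_in − V_min)/LSB⌋ = ⌊(V_in − V_min) × 2^12 / range⌋
     = ⌊(-0.163115 − (-0.785)) × 4096 / 1.57⌋ = ⌊0.621885 × 4096/1.57⌋
     = ⌊1622.446⌋ = 1622.

1622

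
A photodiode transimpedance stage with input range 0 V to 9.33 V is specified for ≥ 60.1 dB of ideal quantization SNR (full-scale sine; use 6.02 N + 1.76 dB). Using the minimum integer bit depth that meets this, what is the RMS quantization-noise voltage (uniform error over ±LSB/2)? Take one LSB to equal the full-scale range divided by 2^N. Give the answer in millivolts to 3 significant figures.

2.63 mV

Span = 9.33 V.
Required N = ⌈(60.1 − 1.76)/6.02⌉ = ⌈9.691⌉ = 10.
One LSB is 9.33 V / 1024 = 9.1113 mV.
V_rms = LSB/√12 = 2.63 mV.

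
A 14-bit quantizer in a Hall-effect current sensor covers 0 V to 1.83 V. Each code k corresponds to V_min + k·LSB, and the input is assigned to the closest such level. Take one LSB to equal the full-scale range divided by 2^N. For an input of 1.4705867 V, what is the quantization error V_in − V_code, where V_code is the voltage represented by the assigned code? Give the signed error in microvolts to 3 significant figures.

+19.1 µV

Range is 1.83 V. LSB = 1.83 V / 2^14 ≈ 111.7 µV.
(V_in − V_min)/LSB = (1.4705867 − (0)) × 16384/1.83 = 13166.1708 → nearest code k = 13166.
V_code = V_min + k × range/2^14 = 0 + 13166 × 1.83/16384 = 1.4705676270 V.
Error = V_in − V_code = 1.4705867 − (1.4705676270) = +19.1 µV.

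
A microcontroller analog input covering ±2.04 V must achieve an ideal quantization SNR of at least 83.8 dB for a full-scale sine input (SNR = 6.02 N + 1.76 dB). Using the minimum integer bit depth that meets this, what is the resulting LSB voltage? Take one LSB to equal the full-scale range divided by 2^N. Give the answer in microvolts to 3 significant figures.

249 µV

Full-scale range = 2.04 V − (-2.04 V) = 4.08 V.
Required N = ⌈(83.8 − 1.76)/6.02⌉ = ⌈13.628⌉ = 14.
One LSB is 4.08 V / 16384 = 249 µV.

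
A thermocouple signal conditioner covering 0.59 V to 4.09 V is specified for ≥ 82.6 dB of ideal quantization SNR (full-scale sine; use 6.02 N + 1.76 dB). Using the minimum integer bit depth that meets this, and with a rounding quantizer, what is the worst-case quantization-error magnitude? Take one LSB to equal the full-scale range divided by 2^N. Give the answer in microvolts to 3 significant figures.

Range = 4.09 − (0.59) = 3.5 V.
N ≥ (82.6 − 1.76)/6.02 = 13.429 → N_min = 14.
One LSB is 3.5 V / 16384 = 213.62 µV.
|e|_max = LSB/2 = 107 µV.

107 µV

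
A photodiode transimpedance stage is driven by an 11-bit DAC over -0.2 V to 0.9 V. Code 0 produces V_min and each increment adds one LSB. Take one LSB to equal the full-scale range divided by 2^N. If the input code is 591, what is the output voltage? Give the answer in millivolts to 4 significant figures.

The full-scale span is 0.9 − (-0.2) = 1.1 V. LSB = 1.1 V / 2^11.
V_out = V_min + code × LSB = -0.2 V + 591 × 1.1 V / 2048
      = -0.2 + 0.317432 = 0.117432 V.

117.4 mV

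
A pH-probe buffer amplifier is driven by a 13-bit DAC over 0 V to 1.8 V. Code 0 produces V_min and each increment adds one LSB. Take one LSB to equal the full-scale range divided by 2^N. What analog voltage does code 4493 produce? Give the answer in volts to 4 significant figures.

0.9872 V

V_FS = 1.8 V. LSB = 1.8 V / 2^13.
V_out = V_min + code × LSB = 0 V + 4493 × 1.8 V / 8192
      = 0 + 0.987231 = 0.987231 V.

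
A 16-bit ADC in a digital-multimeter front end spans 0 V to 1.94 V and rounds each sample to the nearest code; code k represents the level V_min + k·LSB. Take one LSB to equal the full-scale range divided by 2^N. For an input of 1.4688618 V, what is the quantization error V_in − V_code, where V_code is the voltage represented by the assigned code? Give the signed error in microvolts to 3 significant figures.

Full-scale range = 1.94 V. LSB = 1.94 V / 2^16 ≈ 29.60 µV.
(1.4688618 − (0)) / LSB = 1.4688618 × 65536/1.94 = 49620.2716. Nearest integer: k = 49620.
V_code = 0 + (49620/65536) × 1.94 = 1.4688537598 V.
V_in − V_code = 1.4688618 − (1.4688537598) = +8.04 µV.

+8.04 µV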